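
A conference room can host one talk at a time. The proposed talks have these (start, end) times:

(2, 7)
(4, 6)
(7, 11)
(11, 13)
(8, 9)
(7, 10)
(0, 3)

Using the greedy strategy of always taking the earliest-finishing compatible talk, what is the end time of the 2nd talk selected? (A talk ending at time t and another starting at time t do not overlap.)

6

Order by finish time; keep every interval that doesn't clash with the previous kept one.
Sorted by end: (0,3)  (4,6)  (2,7)  (8,9)  (7,10)  (7,11)  (11,13)
take (0,3); take (4,6); skip (2,7); take (8,9); take (11,13).
Selected: (0,3) (4,6) (8,9) (11,13)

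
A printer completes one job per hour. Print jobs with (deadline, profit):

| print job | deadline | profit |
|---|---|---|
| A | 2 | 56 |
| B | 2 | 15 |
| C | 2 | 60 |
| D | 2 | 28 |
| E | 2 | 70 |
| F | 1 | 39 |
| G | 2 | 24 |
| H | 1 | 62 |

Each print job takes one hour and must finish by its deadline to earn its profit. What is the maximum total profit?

132

Sort by profit descending; place each in the latest free slot ≤ its deadline.
By profit: E(d2,70), H(d1,62), C(d2,60), A(d2,56), F(d1,39), D(d2,28), G(d2,24), B(d2,15)
E→slot 2; H→slot 1; C skipped; A skipped; F skipped; D skipped; G skipped; B skipped.
Profit = 62 + 70 = 132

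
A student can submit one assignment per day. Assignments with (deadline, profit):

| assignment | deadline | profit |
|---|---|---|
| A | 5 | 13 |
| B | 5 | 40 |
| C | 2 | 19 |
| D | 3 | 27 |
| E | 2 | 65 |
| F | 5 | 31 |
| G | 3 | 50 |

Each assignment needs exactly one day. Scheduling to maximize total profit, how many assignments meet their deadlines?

Profit order: E=65 G=50 B=40 F=31 D=27 C=19 A=13
Assign: E→slot 2, G→slot 3, B→slot 5, F→slot 4, D→slot 1, C skipped, A skipped.
Slots: [1:D] [2:E] [3:G] [4:F] [5:B]
5 of 7 scheduled.

5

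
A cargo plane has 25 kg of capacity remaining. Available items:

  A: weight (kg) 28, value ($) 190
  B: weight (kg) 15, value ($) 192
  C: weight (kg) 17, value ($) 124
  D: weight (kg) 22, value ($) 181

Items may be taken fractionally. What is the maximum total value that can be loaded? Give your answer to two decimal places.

Sort by value per unit weight and fill in that order.
Order: B (192/15=12.80) > D (181/22=8.23) > C (124/17=7.29) > A (190/28=6.79)
Fill: take B (15 @ 192) → take 10/22 of D → 82.27; 25/25 used.
Total value = 274.27

274.27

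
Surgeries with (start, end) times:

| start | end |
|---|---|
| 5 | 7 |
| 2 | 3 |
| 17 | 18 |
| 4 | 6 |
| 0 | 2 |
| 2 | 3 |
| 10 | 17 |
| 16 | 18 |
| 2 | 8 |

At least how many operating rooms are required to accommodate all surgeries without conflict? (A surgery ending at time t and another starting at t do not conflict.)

3

The answer is the maximum number of intervals overlapping at any instant.
Events (time:±→running): 0:+→1 2:-→0 2:+→1 2:+→2 2:+→3 … peak 3.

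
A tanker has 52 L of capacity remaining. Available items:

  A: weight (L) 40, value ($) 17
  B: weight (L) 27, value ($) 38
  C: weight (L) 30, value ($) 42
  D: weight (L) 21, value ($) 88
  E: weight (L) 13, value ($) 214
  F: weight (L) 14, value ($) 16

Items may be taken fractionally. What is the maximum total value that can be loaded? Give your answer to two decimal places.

Greedy by value/weight ratio, highest first.
Order: E (214/13=16.46) > D (88/21=4.19) > B (38/27=1.41) > C (42/30=1.40) > F (16/14=1.14) > A (17/40=0.42)
Fill: take E (13 @ 214) → take D (21 @ 88) → take 18/27 of B → 25.33; 52/52 used.
Total value = 327.33

327.33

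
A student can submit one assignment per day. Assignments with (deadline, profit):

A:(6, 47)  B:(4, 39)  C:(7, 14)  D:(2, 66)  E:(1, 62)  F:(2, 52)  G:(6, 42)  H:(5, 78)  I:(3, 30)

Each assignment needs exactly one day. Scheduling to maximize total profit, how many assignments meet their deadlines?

Take jobs in profit order; each goes to the latest open slot no later than its deadline.
By profit: H(d5,78), D(d2,66), E(d1,62), F(d2,52), A(d6,47), G(d6,42), B(d4,39), I(d3,30), C(d7,14)
H→slot 5; D→slot 2; E→slot 1; F skipped; A→slot 6; G→slot 4; B→slot 3; I skipped; C→slot 7.
7 of 9 scheduled.

7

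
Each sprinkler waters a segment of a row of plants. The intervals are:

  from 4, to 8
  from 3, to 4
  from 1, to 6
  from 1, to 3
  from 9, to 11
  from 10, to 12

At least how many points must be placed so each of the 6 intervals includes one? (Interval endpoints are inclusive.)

3

Sort by right endpoint; whenever an interval is uncovered, place a point at its right end.
Sorted: [1,3] [3,4] [1,6] [4,8] [9,11] [10,12]
{[1,3],[3,4],[1,6]} hit by 3; {[4,8]} hit by 8; {[9,11],[10,12]} hit by 11.
Points: 3, 8, 11 (3 total).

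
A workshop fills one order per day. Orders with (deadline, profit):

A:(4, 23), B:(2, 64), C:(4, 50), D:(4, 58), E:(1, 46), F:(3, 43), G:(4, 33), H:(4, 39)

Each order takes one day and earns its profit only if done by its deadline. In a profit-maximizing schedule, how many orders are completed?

Take jobs in profit order; each goes to the latest open slot no later than its deadline.
Profit order: B=64 D=58 C=50 E=46 F=43 H=39 G=33 A=23
Assign: B→slot 2, D→slot 4, C→slot 3, E→slot 1, F skipped, H skipped, G skipped, A skipped.
Slots: [1:E] [2:B] [3:C] [4:D]
4 of 8 scheduled.

4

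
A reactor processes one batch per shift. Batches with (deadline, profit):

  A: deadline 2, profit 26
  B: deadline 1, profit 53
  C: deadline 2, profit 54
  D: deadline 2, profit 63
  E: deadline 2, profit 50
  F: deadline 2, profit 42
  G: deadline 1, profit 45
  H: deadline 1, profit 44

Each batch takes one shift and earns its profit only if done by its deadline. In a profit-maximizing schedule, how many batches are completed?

By profit: D(d2,63), C(d2,54), B(d1,53), E(d2,50), G(d1,45), H(d1,44), F(d2,42), A(d2,26)
D→slot 2; C→slot 1; B skipped; E skipped; G skipped; H skipped; F skipped; A skipped.
2 of 8 scheduled.

2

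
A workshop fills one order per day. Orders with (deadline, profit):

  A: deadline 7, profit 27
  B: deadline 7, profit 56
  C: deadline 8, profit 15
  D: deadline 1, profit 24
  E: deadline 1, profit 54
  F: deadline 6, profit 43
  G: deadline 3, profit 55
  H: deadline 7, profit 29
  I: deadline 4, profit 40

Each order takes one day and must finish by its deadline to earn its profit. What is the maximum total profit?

By profit: B(d7,56), G(d3,55), E(d1,54), F(d6,43), I(d4,40), H(d7,29), A(d7,27), D(d1,24), C(d8,15)
B→slot 7; G→slot 3; E→slot 1; F→slot 6; I→slot 4; H→slot 5; A→slot 2; D skipped; C→slot 8.
Profit = 54 + 27 + 55 + 40 + 29 + 43 + 56 + 15 = 319

319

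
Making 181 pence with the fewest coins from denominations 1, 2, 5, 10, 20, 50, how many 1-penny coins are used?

Greedy: take as many of the largest coin as possible, then repeat with the remainder.
181 = 3×50 + 1×20 + 1×10 + 1×1
Count of 1: 1

1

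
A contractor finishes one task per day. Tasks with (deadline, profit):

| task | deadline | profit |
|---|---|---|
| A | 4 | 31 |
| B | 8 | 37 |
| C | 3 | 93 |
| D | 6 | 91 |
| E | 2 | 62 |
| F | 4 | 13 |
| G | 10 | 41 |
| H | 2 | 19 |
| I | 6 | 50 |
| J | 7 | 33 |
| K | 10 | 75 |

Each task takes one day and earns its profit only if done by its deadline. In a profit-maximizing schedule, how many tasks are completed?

10

Sort by profit descending; place each in the latest free slot ≤ its deadline.
Profit order: C=93 D=91 K=75 E=62 I=50 G=41 B=37 J=33 A=31 H=19 F=13
Assign: C→slot 3, D→slot 6, K→slot 10, E→slot 2, I→slot 5, G→slot 9, B→slot 8, J→slot 7, A→slot 4, H→slot 1, F skipped.
Slots: [1:H] [2:E] [3:C] [4:A] [5:I] [6:D] [7:J] [8:B] [9:G] [10:K]
10 of 11 scheduled.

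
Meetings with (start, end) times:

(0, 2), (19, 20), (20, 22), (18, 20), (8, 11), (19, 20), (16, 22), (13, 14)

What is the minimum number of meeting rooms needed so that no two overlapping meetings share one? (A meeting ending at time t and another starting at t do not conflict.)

The answer is the maximum number of intervals overlapping at any instant.
Events (time:±→running): 0:+→1 2:-→0 8:+→1 11:-→0 13:+→1 14:-→0 16:+→1 18:+→2 19:+→3 19:+→4 … peak 4.

4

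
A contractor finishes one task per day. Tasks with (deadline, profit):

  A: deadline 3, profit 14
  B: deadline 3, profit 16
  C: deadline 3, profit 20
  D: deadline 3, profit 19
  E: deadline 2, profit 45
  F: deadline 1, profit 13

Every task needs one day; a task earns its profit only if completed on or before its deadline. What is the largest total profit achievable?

Take jobs in profit order; each goes to the latest open slot no later than its deadline.
Profit order: E=45 C=20 D=19 B=16 A=14 F=13
Assign: E→slot 2, C→slot 3, D→slot 1, B skipped, A skipped, F skipped.
Slots: [1:D] [2:E] [3:C]
Profit = 19 + 45 + 20 = 84

84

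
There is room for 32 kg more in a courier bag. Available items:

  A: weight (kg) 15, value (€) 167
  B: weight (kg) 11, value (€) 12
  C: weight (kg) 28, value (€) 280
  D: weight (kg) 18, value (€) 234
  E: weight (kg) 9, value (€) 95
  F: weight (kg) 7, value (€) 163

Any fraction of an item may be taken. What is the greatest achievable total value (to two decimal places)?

474.93

Sort by value per unit weight and fill in that order.
Order: F (163/7=23.29) > D (234/18=13.00) > A (167/15=11.13) > E (95/9=10.56) > C (280/28=10.00) > B (12/11=1.09)
Fill: take F (7 @ 163) → take D (18 @ 234) → take 7/15 of A → 77.93; 32/32 used.
Total value = 474.93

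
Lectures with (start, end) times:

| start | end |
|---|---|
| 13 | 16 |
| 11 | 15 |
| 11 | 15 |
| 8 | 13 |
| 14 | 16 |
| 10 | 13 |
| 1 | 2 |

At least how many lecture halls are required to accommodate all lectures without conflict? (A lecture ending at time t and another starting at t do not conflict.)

starts: [1, 8, 10, 11, 11, 13, 14]
ends:   [2, 13, 13, 15, 15, 16, 16]
s1→1 e2→0 s8→1 s10→2 s11→3 s11→4  — peak 4.

4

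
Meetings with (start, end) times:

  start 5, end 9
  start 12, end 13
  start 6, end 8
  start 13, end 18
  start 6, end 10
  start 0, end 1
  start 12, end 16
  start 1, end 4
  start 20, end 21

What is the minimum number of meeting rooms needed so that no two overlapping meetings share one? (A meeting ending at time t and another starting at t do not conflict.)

3

Count concurrent intervals with a sweep; the peak is the room count.
starts: [0, 1, 5, 6, 6, 12, 12, 13, 20]
ends:   [1, 4, 8, 9, 10, 13, 16, 18, 21]
s0→1 e1→0 s1→1 e4→0 s5→1 s6→2 s6→3  — peak 3.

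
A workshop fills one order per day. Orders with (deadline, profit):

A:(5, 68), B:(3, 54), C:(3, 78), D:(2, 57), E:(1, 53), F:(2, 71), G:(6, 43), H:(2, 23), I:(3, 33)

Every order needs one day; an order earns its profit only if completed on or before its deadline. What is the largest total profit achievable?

Take jobs in profit order; each goes to the latest open slot no later than its deadline.
By profit: C(d3,78), F(d2,71), A(d5,68), D(d2,57), B(d3,54), E(d1,53), G(d6,43), I(d3,33), H(d2,23)
C→slot 3; F→slot 2; A→slot 5; D→slot 1; B skipped; E skipped; G→slot 6; I skipped; H skipped.
Profit = 57 + 71 + 78 + 68 + 43 = 317

317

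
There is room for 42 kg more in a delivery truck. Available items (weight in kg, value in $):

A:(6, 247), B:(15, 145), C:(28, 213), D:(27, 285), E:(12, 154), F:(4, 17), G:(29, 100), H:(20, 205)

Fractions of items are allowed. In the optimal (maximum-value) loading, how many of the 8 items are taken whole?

2

Sort by value per unit weight and fill in that order.
Order: A (247/6=41.17) > E (154/12=12.83) > D (285/27=10.56) > H (205/20=10.25) > B (145/15=9.67) > C (213/28=7.61) > F (17/4=4.25) > G (100/29=3.45)
Fill: take A (6 @ 247) → take E (12 @ 154) → take 24/27 of D → 253.33; 42/42 used.
2 item(s) taken whole; one partial (take 24/27 of D).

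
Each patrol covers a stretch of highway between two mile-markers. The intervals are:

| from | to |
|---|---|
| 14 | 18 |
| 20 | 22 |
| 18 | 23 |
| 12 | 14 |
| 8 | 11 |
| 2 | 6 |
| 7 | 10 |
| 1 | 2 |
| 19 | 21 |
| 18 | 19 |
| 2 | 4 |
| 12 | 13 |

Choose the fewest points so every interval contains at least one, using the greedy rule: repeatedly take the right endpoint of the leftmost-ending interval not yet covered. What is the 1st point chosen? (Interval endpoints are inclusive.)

By right end: [1,2]  [2,4]  [2,6]  [7,10]  [8,11]  [12,13]  [12,14]  [14,18]  [18,19]  [19,21]  [20,22]  [18,23]
[1,2] uncovered → point at 2; [7,10] uncovered → point at 10; [12,13] uncovered → point at 13; [14,18] uncovered → point at 18; [19,21] uncovered → point at 21.
Points: 2, 10, 13, 18, 21 (5 total).

2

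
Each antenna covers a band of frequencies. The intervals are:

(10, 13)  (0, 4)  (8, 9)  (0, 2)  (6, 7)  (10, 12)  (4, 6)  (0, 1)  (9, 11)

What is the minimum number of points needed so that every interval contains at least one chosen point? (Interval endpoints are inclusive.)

Sorted: [0,1] [0,2] [0,4] [4,6] [6,7] [8,9] [9,11] [10,12] [10,13]
{[0,1],[0,2],[0,4]} hit by 1; {[4,6],[6,7]} hit by 6; {[8,9],[9,11]} hit by 9; {[10,12],[10,13]} hit by 12.
Points: 1, 6, 9, 12 (4 total).

4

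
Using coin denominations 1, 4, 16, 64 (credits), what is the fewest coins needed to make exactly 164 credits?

5

Use the largest denomination that fits, subtract, and repeat.
164 = 2×64 + 2×16 + 1×4
Total coins = 2 + 2 + 1 = 5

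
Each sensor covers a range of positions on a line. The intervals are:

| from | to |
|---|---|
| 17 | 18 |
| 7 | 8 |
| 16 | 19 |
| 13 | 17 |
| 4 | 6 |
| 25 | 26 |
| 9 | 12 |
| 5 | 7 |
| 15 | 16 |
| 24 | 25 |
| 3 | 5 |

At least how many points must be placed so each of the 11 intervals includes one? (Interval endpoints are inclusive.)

6

Sorted: [3,5] [4,6] [5,7] [7,8] [9,12] [15,16] [13,17] [17,18] [16,19] [24,25] [25,26]
{[3,5],[4,6],[5,7]} hit by 5; {[7,8]} hit by 8; {[9,12]} hit by 12; {[15,16],[13,17]} hit by 16; {[17,18],[16,19]} hit by 18; {[24,25],[25,26]} hit by 25.
Points: 5, 8, 12, 16, 18, 25 (6 total).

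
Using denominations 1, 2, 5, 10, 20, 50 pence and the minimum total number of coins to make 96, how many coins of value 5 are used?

1

Use the largest denomination that fits, subtract, and repeat.
96 − 1×50→46 − 2×20→6 − 1×5→1 − 1×1→0
Count of 5: 1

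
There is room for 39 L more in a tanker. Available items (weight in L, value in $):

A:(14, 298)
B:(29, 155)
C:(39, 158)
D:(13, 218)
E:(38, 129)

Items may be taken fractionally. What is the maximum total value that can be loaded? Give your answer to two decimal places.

Sort by value per unit weight and fill in that order.
Order: A (298/14=21.29) > D (218/13=16.77) > B (155/29=5.34) > C (158/39=4.05) > E (129/38=3.39)
Fill: take A (14 @ 298) → take D (13 @ 218) → take 12/29 of B → 64.14; 39/39 used.
Total value = 580.14

580.14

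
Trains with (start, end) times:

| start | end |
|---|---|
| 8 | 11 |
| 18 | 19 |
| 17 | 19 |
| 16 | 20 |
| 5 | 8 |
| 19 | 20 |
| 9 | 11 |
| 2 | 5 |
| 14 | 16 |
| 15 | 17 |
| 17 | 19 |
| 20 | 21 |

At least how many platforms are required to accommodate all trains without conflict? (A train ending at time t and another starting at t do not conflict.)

4

Count concurrent intervals with a sweep; the peak is the room count.
Events (time:±→running): 2:+→1 5:-→0 5:+→1 8:-→0 8:+→1 9:+→2 11:-→1 11:-→0 14:+→1 15:+→2 16:-→1 16:+→2 17:-→1 17:+→2 17:+→3 18:+→4 … peak 4.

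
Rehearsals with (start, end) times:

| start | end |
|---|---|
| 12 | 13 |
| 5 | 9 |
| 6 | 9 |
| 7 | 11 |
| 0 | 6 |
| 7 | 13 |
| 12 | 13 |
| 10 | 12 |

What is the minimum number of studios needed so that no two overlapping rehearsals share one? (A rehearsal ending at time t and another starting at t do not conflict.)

Events (time:±→running): 0:+→1 5:+→2 6:-→1 6:+→2 7:+→3 7:+→4 … peak 4.

4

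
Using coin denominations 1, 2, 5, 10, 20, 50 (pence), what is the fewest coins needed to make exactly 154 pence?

5

154 = 3×50 + 2×2
Total coins = 3 + 2 = 5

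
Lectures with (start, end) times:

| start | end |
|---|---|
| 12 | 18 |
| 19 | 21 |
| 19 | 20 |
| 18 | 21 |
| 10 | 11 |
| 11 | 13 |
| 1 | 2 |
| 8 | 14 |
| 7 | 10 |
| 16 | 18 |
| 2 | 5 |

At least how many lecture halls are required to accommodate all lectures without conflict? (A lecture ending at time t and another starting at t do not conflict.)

The answer is the maximum number of intervals overlapping at any instant.
Events (time:±→running): 1:+→1 2:-→0 2:+→1 5:-→0 7:+→1 8:+→2 10:-→1 10:+→2 11:-→1 11:+→2 12:+→3 … peak 3.

3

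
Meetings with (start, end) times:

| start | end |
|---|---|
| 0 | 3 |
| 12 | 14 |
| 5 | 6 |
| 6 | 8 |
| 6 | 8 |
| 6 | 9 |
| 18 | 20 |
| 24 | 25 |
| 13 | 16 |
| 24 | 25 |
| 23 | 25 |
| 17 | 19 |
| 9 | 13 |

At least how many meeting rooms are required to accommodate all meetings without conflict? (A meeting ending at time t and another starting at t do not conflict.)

The answer is the maximum number of intervals overlapping at any instant.
starts: [0, 5, 6, 6, 6, 9, 12, 13, 17, 18, 23, 24, 24]
ends:   [3, 6, 8, 8, 9, 13, 14, 16, 19, 20, 25, 25, 25]
s0→1 e3→0 s5→1 e6→0 s6→1 s6→2 s6→3  — peak 3.

3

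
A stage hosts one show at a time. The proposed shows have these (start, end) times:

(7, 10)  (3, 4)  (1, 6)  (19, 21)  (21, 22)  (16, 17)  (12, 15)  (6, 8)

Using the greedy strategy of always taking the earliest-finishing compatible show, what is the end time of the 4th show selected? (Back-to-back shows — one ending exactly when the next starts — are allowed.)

By end time: (3,4), (1,6), (6,8), (7,10), (12,15), (16,17), (19,21), (21,22).
Pick (3,4); next start ≥ 4 → (6,8); next start ≥ 8 → (12,15); next start ≥ 15 → (16,17); next start ≥ 17 → (19,21); next start ≥ 21 → (21,22).
Selected: (3,4) (6,8) (12,15) (16,17) (19,21) (21,22)

17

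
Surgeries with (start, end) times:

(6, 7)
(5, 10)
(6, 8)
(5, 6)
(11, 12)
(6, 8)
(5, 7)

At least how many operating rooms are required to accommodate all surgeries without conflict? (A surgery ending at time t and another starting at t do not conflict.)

Count concurrent intervals with a sweep; the peak is the room count.
starts: [5, 5, 5, 6, 6, 6, 11]
ends:   [6, 7, 7, 8, 8, 10, 12]
s5→1 s5→2 s5→3 e6→2 s6→3 s6→4 s6→5  — peak 5.

5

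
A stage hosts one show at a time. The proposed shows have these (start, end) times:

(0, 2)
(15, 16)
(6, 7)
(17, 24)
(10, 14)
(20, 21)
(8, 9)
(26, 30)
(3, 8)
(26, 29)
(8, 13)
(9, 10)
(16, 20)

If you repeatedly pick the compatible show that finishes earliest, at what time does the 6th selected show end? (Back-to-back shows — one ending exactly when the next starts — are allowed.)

Sorted by end: (0,2)  (6,7)  (3,8)  (8,9)  (9,10)  (8,13)  (10,14)  (15,16)  (16,20)  (20,21)  (17,24)  (26,29)  (26,30)
take (0,2); take (6,7); take (8,9); take (9,10); skip (8,13); take (10,14); take (15,16); take (16,20); take (20,21); take (26,29).
Selected: (0,2) (6,7) (8,9) (9,10) (10,14) (15,16) (16,20) (20,21) (26,29)

16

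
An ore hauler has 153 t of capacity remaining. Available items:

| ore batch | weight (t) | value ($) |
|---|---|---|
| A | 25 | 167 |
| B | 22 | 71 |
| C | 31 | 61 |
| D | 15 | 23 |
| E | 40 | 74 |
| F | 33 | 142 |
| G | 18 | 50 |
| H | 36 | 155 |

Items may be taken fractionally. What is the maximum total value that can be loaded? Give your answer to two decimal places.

Order: A (167/25=6.68) > H (155/36=4.31) > F (142/33=4.30) > B (71/22=3.23) > G (50/18=2.78) > C (61/31=1.97) > E (74/40=1.85) > D (23/15=1.53)
Fill: take A (25 @ 167) → take H (36 @ 155) → take F (33 @ 142) → take B (22 @ 71) → take G (18 @ 50) → take 19/31 of C → 37.39; 153/153 used.
Total value = 622.39

622.39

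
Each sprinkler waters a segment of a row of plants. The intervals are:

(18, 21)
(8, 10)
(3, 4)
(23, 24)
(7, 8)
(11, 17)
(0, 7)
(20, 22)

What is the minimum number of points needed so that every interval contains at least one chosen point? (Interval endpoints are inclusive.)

5

By right end: [3,4]  [0,7]  [7,8]  [8,10]  [11,17]  [18,21]  [20,22]  [23,24]
[3,4] uncovered → point at 4; [7,8] uncovered → point at 8; [11,17] uncovered → point at 17; [18,21] uncovered → point at 21; [23,24] uncovered → point at 24.
Points: 4, 8, 17, 21, 24 (5 total).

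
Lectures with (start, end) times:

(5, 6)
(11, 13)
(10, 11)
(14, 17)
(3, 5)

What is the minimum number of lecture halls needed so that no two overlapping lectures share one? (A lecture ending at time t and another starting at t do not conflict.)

1

Events (time:±→running): 3:+→1 … peak 1.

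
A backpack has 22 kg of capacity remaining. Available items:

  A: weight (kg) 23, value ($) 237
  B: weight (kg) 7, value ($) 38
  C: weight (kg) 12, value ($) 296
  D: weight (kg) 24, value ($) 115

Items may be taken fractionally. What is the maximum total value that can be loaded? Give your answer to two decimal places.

399.04

Order: C (296/12=24.67) > A (237/23=10.30) > B (38/7=5.43) > D (115/24=4.79)
Fill: take C (12 @ 296) → take 10/23 of A → 103.04; 22/22 used.
Total value = 399.04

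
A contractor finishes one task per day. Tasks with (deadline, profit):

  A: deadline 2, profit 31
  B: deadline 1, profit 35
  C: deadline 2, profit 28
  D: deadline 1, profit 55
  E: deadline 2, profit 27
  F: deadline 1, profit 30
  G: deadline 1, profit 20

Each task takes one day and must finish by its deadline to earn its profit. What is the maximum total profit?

86

Take jobs in profit order; each goes to the latest open slot no later than its deadline.
By profit: D(d1,55), B(d1,35), A(d2,31), F(d1,30), C(d2,28), E(d2,27), G(d1,20)
D→slot 1; B skipped; A→slot 2; F skipped; C skipped; E skipped; G skipped.
Profit = 55 + 31 = 86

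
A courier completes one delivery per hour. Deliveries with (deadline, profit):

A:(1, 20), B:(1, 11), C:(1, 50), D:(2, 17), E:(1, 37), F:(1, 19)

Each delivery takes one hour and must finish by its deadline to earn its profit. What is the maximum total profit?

67

Sort by profit descending; place each in the latest free slot ≤ its deadline.
Profit order: C=50 E=37 A=20 F=19 D=17 B=11
Assign: C→slot 1, E skipped, A skipped, F skipped, D→slot 2, B skipped.
Slots: [1:C] [2:D]
Profit = 50 + 17 = 67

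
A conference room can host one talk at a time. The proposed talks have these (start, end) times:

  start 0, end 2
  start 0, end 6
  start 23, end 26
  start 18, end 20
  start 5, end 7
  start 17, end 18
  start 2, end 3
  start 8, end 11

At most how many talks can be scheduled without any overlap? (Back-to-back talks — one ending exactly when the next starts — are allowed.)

Sorted by end: (0,2)  (2,3)  (0,6)  (5,7)  (8,11)  (17,18)  (18,20)  (23,26)
take (0,2); take (2,3); skip (0,6); take (5,7); take (8,11); take (17,18); take (18,20); take (23,26).
Selected 7 talks.

7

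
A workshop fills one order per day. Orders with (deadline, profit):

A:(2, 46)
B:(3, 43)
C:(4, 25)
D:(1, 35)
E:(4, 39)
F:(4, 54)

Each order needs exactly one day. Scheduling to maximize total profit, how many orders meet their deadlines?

4

Take jobs in profit order; each goes to the latest open slot no later than its deadline.
Profit order: F=54 A=46 B=43 E=39 D=35 C=25
Assign: F→slot 4, A→slot 2, B→slot 3, E→slot 1, D skipped, C skipped.
Slots: [1:E] [2:A] [3:B] [4:F]
4 of 6 scheduled.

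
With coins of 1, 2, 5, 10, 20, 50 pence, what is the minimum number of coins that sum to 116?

Use the largest denomination that fits, subtract, and repeat.
116 − 2×50→16 − 1×10→6 − 1×5→1 − 1×1→0
Total coins = 2 + 1 + 1 + 1 = 5

5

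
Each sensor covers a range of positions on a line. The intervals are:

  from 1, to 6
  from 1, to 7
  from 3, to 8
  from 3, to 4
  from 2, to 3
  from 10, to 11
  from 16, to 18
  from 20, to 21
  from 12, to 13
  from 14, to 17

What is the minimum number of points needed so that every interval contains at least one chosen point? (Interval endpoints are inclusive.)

By right end: [2,3]  [3,4]  [1,6]  [1,7]  [3,8]  [10,11]  [12,13]  [14,17]  [16,18]  [20,21]
[2,3] uncovered → point at 3; [10,11] uncovered → point at 11; [12,13] uncovered → point at 13; [14,17] uncovered → point at 17; [20,21] uncovered → point at 21.
Points: 3, 11, 13, 17, 21 (5 total).

5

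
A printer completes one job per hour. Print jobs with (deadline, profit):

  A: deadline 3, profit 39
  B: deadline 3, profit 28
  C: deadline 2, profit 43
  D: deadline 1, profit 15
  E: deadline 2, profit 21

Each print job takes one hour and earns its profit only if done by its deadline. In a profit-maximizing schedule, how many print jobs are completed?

3

Sort by profit descending; place each in the latest free slot ≤ its deadline.
By profit: C(d2,43), A(d3,39), B(d3,28), E(d2,21), D(d1,15)
C→slot 2; A→slot 3; B→slot 1; E skipped; D skipped.
3 of 5 scheduled.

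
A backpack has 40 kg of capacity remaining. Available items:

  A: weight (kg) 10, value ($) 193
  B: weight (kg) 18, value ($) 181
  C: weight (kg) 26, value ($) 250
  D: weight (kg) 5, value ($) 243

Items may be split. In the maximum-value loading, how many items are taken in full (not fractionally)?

Order: D (243/5=48.60) > A (193/10=19.30) > B (181/18=10.06) > C (250/26=9.62)
Fill: take D (5 @ 243) → take A (10 @ 193) → take B (18 @ 181) → take 7/26 of C → 67.31; 40/40 used.
3 item(s) taken whole; one partial (take 7/26 of C).

3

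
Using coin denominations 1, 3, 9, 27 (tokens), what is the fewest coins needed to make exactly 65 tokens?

Greedy: take as many of the largest coin as possible, then repeat with the remainder.
65 − 2×27→11 − 1×9→2 − 2×1→0
Total coins = 2 + 1 + 2 = 5

5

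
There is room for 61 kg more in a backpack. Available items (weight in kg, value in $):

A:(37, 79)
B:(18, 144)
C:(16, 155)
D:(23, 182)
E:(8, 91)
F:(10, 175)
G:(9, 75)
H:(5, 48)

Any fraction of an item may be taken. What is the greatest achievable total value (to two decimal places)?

Sort by value per unit weight and fill in that order.
Order: F (175/10=17.50) > E (91/8=11.38) > C (155/16=9.69) > H (48/5=9.60) > G (75/9=8.33) > B (144/18=8.00) > D (182/23=7.91) > A (79/37=2.14)
Fill: take F (10 @ 175) → take E (8 @ 91) → take C (16 @ 155) → take H (5 @ 48) → take G (9 @ 75) → take 13/18 of B → 104.00; 61/61 used.
Total value = 648.00

648.00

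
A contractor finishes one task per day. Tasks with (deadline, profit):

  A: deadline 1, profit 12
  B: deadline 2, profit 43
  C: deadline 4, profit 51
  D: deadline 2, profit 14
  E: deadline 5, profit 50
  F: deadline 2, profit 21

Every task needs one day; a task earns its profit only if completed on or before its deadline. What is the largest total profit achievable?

165

Sort by profit descending; place each in the latest free slot ≤ its deadline.
Profit order: C=51 E=50 B=43 F=21 D=14 A=12
Assign: C→slot 4, E→slot 5, B→slot 2, F→slot 1, D skipped, A skipped.
Slots: [1:F] [2:B] [4:C] [5:E]
Profit = 21 + 43 + 51 + 50 = 165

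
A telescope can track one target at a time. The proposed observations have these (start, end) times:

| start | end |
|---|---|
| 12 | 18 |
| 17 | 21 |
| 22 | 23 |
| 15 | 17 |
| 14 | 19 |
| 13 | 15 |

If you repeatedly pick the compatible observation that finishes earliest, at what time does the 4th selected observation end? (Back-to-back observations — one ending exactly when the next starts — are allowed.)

23

Greedy by earliest finish: after sorting by end time, pick each interval compatible with the last pick.
By end time: (13,15), (15,17), (12,18), (14,19), (17,21), (22,23).
Pick (13,15); next start ≥ 15 → (15,17); next start ≥ 17 → (17,21); next start ≥ 21 → (22,23).
Selected: (13,15) (15,17) (17,21) (22,23)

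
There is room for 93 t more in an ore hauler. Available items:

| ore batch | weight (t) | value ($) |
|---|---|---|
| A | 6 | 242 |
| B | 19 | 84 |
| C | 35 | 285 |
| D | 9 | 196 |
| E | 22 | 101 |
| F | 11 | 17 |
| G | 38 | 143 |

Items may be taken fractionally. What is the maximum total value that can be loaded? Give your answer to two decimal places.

915.53

Greedy by value/weight ratio, highest first.
Order: A (242/6=40.33) > D (196/9=21.78) > C (285/35=8.14) > E (101/22=4.59) > B (84/19=4.42) > G (143/38=3.76) > F (17/11=1.55)
Fill: take A (6 @ 242) → take D (9 @ 196) → take C (35 @ 285) → take E (22 @ 101) → take B (19 @ 84) → take 2/38 of G → 7.53; 93/93 used.
Total value = 915.53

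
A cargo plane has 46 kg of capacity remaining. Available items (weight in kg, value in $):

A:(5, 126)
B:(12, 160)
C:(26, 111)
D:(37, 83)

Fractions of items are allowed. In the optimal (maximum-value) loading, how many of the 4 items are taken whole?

3

Sort by value per unit weight and fill in that order.
Order: A (126/5=25.20) > B (160/12=13.33) > C (111/26=4.27) > D (83/37=2.24)
Fill: take A (5 @ 126) → take B (12 @ 160) → take C (26 @ 111) → take 3/37 of D → 6.73; 46/46 used.
3 item(s) taken whole; one partial (take 3/37 of D).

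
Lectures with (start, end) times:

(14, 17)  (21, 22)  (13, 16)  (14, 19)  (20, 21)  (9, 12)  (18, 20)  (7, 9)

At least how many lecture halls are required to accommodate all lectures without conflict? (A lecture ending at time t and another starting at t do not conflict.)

Count concurrent intervals with a sweep; the peak is the room count.
Events (time:±→running): 7:+→1 9:-→0 9:+→1 12:-→0 13:+→1 14:+→2 14:+→3 … peak 3.

3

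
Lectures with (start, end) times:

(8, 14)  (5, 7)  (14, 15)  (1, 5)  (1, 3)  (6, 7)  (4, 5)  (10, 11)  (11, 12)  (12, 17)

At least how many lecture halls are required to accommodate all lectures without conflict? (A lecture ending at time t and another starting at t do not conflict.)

2

The answer is the maximum number of intervals overlapping at any instant.
Events (time:±→running): 1:+→1 1:+→2 … peak 2.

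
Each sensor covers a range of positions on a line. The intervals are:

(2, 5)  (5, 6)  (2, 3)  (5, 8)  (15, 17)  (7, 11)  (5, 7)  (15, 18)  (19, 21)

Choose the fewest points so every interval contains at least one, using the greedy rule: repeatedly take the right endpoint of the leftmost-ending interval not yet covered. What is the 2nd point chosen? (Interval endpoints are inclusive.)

Sort by right endpoint; whenever an interval is uncovered, place a point at its right end.
By right end: [2,3]  [2,5]  [5,6]  [5,7]  [5,8]  [7,11]  [15,17]  [15,18]  [19,21]
[2,3] uncovered → point at 3; [5,6] uncovered → point at 6; [7,11] uncovered → point at 11; [15,17] uncovered → point at 17; [19,21] uncovered → point at 21.
Points: 3, 6, 11, 17, 21 (5 total).

6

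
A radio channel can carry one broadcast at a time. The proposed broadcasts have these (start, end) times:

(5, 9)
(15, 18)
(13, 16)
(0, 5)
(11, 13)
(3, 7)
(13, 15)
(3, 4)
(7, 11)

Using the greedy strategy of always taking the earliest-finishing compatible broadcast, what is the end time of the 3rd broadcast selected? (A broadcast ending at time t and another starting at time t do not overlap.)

13

Greedy by earliest finish: after sorting by end time, pick each interval compatible with the last pick.
By end time: (3,4), (0,5), (3,7), (5,9), (7,11), (11,13), (13,15), (13,16), (15,18).
Pick (3,4); next start ≥ 4 → (5,9); next start ≥ 9 → (11,13); next start ≥ 13 → (13,15); next start ≥ 15 → (15,18).
Selected: (3,4) (5,9) (11,13) (13,15) (15,18)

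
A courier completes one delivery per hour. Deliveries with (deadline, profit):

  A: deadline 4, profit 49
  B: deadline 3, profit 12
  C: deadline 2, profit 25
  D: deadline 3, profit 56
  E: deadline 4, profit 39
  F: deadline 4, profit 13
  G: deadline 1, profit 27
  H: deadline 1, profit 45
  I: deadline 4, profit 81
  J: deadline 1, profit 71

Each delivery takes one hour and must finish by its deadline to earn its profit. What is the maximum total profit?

257

Take jobs in profit order; each goes to the latest open slot no later than its deadline.
By profit: I(d4,81), J(d1,71), D(d3,56), A(d4,49), H(d1,45), E(d4,39), G(d1,27), C(d2,25), F(d4,13), B(d3,12)
I→slot 4; J→slot 1; D→slot 3; A→slot 2; H skipped; E skipped; G skipped; C skipped; F skipped; B skipped.
Profit = 71 + 49 + 56 + 81 = 257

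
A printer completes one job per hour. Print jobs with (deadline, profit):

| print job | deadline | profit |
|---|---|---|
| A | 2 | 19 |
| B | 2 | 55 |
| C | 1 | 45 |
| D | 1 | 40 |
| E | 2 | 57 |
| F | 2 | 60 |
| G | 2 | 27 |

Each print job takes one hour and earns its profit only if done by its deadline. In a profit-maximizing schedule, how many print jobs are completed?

By profit: F(d2,60), E(d2,57), B(d2,55), C(d1,45), D(d1,40), G(d2,27), A(d2,19)
F→slot 2; E→slot 1; B skipped; C skipped; D skipped; G skipped; A skipped.
2 of 7 scheduled.

2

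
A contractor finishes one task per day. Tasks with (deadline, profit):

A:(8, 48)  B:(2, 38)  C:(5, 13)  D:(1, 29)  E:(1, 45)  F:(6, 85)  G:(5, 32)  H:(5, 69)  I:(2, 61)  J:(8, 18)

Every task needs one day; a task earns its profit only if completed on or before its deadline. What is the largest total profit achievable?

371

Sort by profit descending; place each in the latest free slot ≤ its deadline.
By profit: F(d6,85), H(d5,69), I(d2,61), A(d8,48), E(d1,45), B(d2,38), G(d5,32), D(d1,29), J(d8,18), C(d5,13)
F→slot 6; H→slot 5; I→slot 2; A→slot 8; E→slot 1; B skipped; G→slot 4; D skipped; J→slot 7; C→slot 3.
Profit = 45 + 61 + 13 + 32 + 69 + 85 + 18 + 48 = 371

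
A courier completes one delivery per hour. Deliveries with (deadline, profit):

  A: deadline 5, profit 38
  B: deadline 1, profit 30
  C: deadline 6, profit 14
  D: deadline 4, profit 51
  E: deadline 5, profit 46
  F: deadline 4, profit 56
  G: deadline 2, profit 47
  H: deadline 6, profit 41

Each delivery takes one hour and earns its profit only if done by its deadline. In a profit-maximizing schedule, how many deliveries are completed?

6

Sort by profit descending; place each in the latest free slot ≤ its deadline.
By profit: F(d4,56), D(d4,51), G(d2,47), E(d5,46), H(d6,41), A(d5,38), B(d1,30), C(d6,14)
F→slot 4; D→slot 3; G→slot 2; E→slot 5; H→slot 6; A→slot 1; B skipped; C skipped.
6 of 8 scheduled.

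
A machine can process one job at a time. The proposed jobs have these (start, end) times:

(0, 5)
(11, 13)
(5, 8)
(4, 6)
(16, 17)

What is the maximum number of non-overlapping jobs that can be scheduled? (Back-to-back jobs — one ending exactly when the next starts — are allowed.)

4

Order by finish time; keep every interval that doesn't clash with the previous kept one.
By end time: (0,5), (4,6), (5,8), (11,13), (16,17).
Pick (0,5); next start ≥ 5 → (5,8); next start ≥ 8 → (11,13); next start ≥ 13 → (16,17).
Selected 4 jobs.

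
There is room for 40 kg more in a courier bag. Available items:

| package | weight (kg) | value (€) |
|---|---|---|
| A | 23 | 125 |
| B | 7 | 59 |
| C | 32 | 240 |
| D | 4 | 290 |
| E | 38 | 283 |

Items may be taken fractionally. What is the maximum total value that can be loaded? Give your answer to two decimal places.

Order: D (290/4=72.50) > B (59/7=8.43) > C (240/32=7.50) > E (283/38=7.45) > A (125/23=5.43)
Fill: take D (4 @ 290) → take B (7 @ 59) → take 29/32 of C → 217.50; 40/40 used.
Total value = 566.50

566.50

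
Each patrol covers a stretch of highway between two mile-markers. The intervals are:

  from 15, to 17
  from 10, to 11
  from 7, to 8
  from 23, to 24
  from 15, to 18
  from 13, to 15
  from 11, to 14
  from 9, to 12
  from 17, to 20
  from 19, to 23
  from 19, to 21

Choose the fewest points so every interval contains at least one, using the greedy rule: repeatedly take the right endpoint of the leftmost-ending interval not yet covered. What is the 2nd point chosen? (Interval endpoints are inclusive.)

11

Sort by right endpoint; whenever an interval is uncovered, place a point at its right end.
Sorted: [7,8] [10,11] [9,12] [11,14] [13,15] [15,17] [15,18] [17,20] [19,21] [19,23] [23,24]
{[7,8]} hit by 8; {[10,11],[9,12],[11,14]} hit by 11; {[13,15],[15,17],[15,18]} hit by 15; {[17,20],[19,21],[19,23]} hit by 20; {[23,24]} hit by 24.
Points: 8, 11, 15, 20, 24 (5 total).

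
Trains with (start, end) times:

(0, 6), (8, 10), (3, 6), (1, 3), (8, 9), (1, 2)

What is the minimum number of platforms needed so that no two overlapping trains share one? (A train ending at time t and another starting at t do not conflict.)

Events (time:±→running): 0:+→1 1:+→2 1:+→3 … peak 3.

3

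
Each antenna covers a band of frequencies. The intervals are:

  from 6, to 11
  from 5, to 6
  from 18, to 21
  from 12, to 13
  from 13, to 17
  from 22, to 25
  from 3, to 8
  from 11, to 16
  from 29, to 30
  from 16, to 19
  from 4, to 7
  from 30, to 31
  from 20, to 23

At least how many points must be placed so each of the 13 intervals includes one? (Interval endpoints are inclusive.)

5

Sorted: [5,6] [4,7] [3,8] [6,11] [12,13] [11,16] [13,17] [16,19] [18,21] [20,23] [22,25] [29,30] [30,31]
{[5,6],[4,7],[3,8],[6,11]} hit by 6; {[12,13],[11,16],[13,17]} hit by 13; {[16,19],[18,21]} hit by 19; {[20,23],[22,25]} hit by 23; {[29,30],[30,31]} hit by 30.
Points: 6, 13, 19, 23, 30 (5 total).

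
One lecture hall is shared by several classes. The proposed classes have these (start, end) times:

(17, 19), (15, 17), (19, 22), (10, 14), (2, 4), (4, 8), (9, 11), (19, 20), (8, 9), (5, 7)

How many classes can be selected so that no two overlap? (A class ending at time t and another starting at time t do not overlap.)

7

Greedy by earliest finish: after sorting by end time, pick each interval compatible with the last pick.
By end time: (2,4), (5,7), (4,8), (8,9), (9,11), (10,14), (15,17), (17,19), (19,20), (19,22).
Pick (2,4); next start ≥ 4 → (5,7); next start ≥ 7 → (8,9); next start ≥ 9 → (9,11); next start ≥ 11 → (15,17); next start ≥ 17 → (17,19); next start ≥ 19 → (19,20).
Selected 7 classes.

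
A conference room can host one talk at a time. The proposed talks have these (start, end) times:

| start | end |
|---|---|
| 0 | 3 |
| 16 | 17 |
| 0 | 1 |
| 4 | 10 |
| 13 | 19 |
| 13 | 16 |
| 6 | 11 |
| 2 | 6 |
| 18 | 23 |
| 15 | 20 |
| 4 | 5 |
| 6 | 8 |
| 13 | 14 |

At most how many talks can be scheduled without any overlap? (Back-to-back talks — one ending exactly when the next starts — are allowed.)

6

Order by finish time; keep every interval that doesn't clash with the previous kept one.
By end time: (0,1), (0,3), (4,5), (2,6), (6,8), (4,10), (6,11), (13,14), (13,16), (16,17), (13,19), (15,20), (18,23).
Pick (0,1); next start ≥ 1 → (4,5); next start ≥ 5 → (6,8); next start ≥ 8 → (13,14); next start ≥ 14 → (16,17); next start ≥ 17 → (18,23).
Selected 6 talks.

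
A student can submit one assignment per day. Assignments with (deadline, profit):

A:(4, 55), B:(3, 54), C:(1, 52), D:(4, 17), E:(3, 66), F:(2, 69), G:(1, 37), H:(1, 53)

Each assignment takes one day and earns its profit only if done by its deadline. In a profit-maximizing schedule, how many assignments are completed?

Sort by profit descending; place each in the latest free slot ≤ its deadline.
By profit: F(d2,69), E(d3,66), A(d4,55), B(d3,54), H(d1,53), C(d1,52), G(d1,37), D(d4,17)
F→slot 2; E→slot 3; A→slot 4; B→slot 1; H skipped; C skipped; G skipped; D skipped.
4 of 8 scheduled.

4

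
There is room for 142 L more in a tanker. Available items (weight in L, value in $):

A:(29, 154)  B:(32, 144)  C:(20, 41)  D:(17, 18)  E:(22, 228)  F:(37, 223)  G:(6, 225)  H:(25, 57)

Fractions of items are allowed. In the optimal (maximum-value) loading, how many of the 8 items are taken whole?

Ratios (sorted): G 37.50, E 10.36, F 6.03, A 5.31, B 4.50, H 2.28, C 2.05, D 1.06
take G (6 @ 225); take E (22 @ 228); take F (37 @ 223); take A (29 @ 154); take B (32 @ 144); take 16/25 of H → 36.48. Capacity used 142/142.
5 item(s) taken whole; one partial (take 16/25 of H).

5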